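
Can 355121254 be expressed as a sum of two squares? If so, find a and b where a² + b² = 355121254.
Not possible

Factorization: 355121254 = 2 × 41 × 163^3
By Fermat: n is sum of two squares iff every prime p ≡ 3 (mod 4) appears to even power.
Prime(s) ≡ 3 (mod 4) with odd exponent: [(163, 3)]
Therefore 355121254 cannot be expressed as a² + b².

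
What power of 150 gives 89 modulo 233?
58

Baby-step giant-step with step n = ⌈√233⌉ = 16.
Baby steps 150^j mod 233 (j:value) for j=0..15: 0:1, 1:150, 2:132, 3:228, 4:182, 5:39, 6:25, 7:22, 8:38, 9:108, 10:123, 11:43, 12:159, 13:84, 14:18, 15:137.
Giant-step multiplier: 150^(-16) ≡ 150^(232-16) = 150^216 ≡ 76 (mod 233).
Giant steps γ_i = 89·76^i mod 233: γ_0=89, γ_1=7, γ_2=66, γ_3=123 (in table at j=10).
x = i·n + j = 3·16 + 10 = 58.
Check: 150^58 ≡ 89 (mod 233).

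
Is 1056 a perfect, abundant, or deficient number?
abundant

Proper divisors of 1056: sum = 1 + 2 + 3 + 4 + 6 + 8 + 11 + 12 + ... + 176 + 264 + 352 + 528 (23 divisors) = 1968
Since 1968 > 1056, 1056 is abundant.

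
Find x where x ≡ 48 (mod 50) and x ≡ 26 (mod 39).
1898

Using Chinese Remainder Theorem:
M = 50 × 39 = 1950
M1 = 39, M2 = 50
y1 = 39^(-1) mod 50 = 9
y2 = 50^(-1) mod 39 = 32
x = (48×39×9 + 26×50×32) mod 1950 = 1898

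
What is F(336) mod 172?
88

Matrix identity: Q^n = [[F_(n+1), F_n], [F_n, F_(n-1)]] with Q = [[1,1],[1,0]].
n = 336 = 101010000₂. Square-and-multiply, entries mod 172:
Q^1 = [[1,1],[1,0]]
Q^2 = (Q^1)² = [[2,1],[1,1]]
Q^5 = (Q^2)²·Q = [[8,5],[5,3]]
Q^10 = (Q^5)² = [[89,55],[55,34]]
Q^21 = (Q^10)²·Q = [[167,110],[110,57]]
Q^42 = (Q^21)² = [[85,44],[44,41]]
Q^84 = (Q^42)² = [[45,40],[40,5]]
Q^168 = (Q^84)² = [[13,108],[108,77]]
Q^336 = (Q^168)² = [[137,88],[88,49]]
F_336 mod 172 = Q^336[0][1] = 88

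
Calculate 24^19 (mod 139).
117

Repeated squaring. Binary of 19 = 10011.
24^1 ≡ 24 (mod 139); 24^2 ≡ 20 (mod 139); 24^4 ≡ 122 (mod 139); 24^8 ≡ 11 (mod 139); 24^16 ≡ 121 (mod 139)
24^19 = 24^1 × 24^2 × 24^16 ≡ 117 (mod 139)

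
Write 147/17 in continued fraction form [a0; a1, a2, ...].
[8; 1, 1, 1, 5]

Euclidean algorithm steps:
147 = 8 × 17 + 11
17 = 1 × 11 + 6
11 = 1 × 6 + 5
6 = 1 × 5 + 1
5 = 5 × 1 + 0
Continued fraction: [8; 1, 1, 1, 5]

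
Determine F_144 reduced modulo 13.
3

Matrix identity: Q^n = [[F_(n+1), F_n], [F_n, F_(n-1)]] with Q = [[1,1],[1,0]].
n = 144 = 10010000₂. Square-and-multiply, entries mod 13:
Q^1 = [[1,1],[1,0]]
Q^2 = (Q^1)² = [[2,1],[1,1]]
Q^4 = (Q^2)² = [[5,3],[3,2]]
Q^9 = (Q^4)²·Q = [[3,8],[8,8]]
Q^18 = (Q^9)² = [[8,10],[10,11]]
Q^36 = (Q^18)² = [[8,8],[8,0]]
Q^72 = (Q^36)² = [[11,12],[12,12]]
Q^144 = (Q^72)² = [[5,3],[3,2]]
F_144 mod 13 = Q^144[0][1] = 3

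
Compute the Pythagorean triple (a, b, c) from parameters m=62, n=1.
(3843, 124, 3845)

Euclid's formula: a = m² - n², b = 2mn, c = m² + n²
m = 62, n = 1
a = 62² - 1² = 3844 - 1 = 3843
b = 2 × 62 × 1 = 124
c = 62² + 1² = 3844 + 1 = 3845
Verification: 3843² + 124² = 14768649 + 15376 = 14784025 = 3845² ✓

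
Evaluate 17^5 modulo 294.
131

Repeated squaring. Binary of 5 = 101.
17^1 ≡ 17 (mod 294); 17^2 ≡ 289 (mod 294); 17^4 ≡ 25 (mod 294)
17^5 = 17^1 × 17^4 ≡ 131 (mod 294)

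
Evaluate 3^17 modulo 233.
146

Repeated squaring. Binary of 17 = 10001.
3^1 ≡ 3 (mod 233); 3^2 ≡ 9 (mod 233); 3^4 ≡ 81 (mod 233); 3^8 ≡ 37 (mod 233); 3^16 ≡ 204 (mod 233)
3^17 = 3^1 × 3^16 ≡ 146 (mod 233)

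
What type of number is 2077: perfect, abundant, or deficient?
deficient

Proper divisors of 2077: sum = 1 + 31 + 67 = 99
Since 99 < 2077, 2077 is deficient.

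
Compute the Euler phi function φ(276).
88

276 = 2^2 × 3 × 23
φ(n) = n × ∏(1 - 1/p) for each prime p dividing n
φ(276) = 276 × (1 - 1/2) × (1 - 1/3) × (1 - 1/23) = 88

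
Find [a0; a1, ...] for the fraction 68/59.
[1; 6, 1, 1, 4]

Euclidean algorithm steps:
68 = 1 × 59 + 9
59 = 6 × 9 + 5
9 = 1 × 5 + 4
5 = 1 × 4 + 1
4 = 4 × 1 + 0
Continued fraction: [1; 6, 1, 1, 4]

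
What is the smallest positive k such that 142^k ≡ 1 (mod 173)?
43

173 is prime, so ord(142) divides φ(173) = 172.
Divisors of 172: 1, 2, 4, 43, 86, 172.
Repeated squaring: 142^1 ≡ 142, 142^2 ≡ 96, 142^4 ≡ 47, 142^8 ≡ 133, 142^16 ≡ 43, 142^32 ≡ 119, 142^64 ≡ 148, 142^128 ≡ 106 (mod 173).
Test 142^d mod 173 for each divisor d in increasing order:
142^1 ≡ 142
142^2 ≡ 96
142^4 ≡ 47
142^43 = 142^32·142^8·142^2·142^1 ≡ 1  ← first divisor giving 1
The order is 43.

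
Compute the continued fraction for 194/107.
[1; 1, 4, 2, 1, 6]

Euclidean algorithm steps:
194 = 1 × 107 + 87
107 = 1 × 87 + 20
87 = 4 × 20 + 7
20 = 2 × 7 + 6
7 = 1 × 6 + 1
6 = 6 × 1 + 0
Continued fraction: [1; 1, 4, 2, 1, 6]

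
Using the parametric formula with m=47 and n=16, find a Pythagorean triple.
(1953, 1504, 2465)

Euclid's formula: a = m² - n², b = 2mn, c = m² + n²
m = 47, n = 16
a = 47² - 16² = 2209 - 256 = 1953
b = 2 × 47 × 16 = 1504
c = 47² + 16² = 2209 + 256 = 2465
Verification: 1953² + 1504² = 3814209 + 2262016 = 6076225 = 2465² ✓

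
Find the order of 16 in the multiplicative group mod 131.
65

131 is prime, so ord(16) divides φ(131) = 130.
Divisors of 130: 1, 2, 5, 10, 13, 26, 65, 130.
Repeated squaring: 16^1 ≡ 16, 16^2 ≡ 125, 16^4 ≡ 36, 16^8 ≡ 117, 16^16 ≡ 65, 16^32 ≡ 33, 16^64 ≡ 41, 16^128 ≡ 109 (mod 131).
Test 16^d mod 131 for each divisor d in increasing order:
16^1 ≡ 16
16^2 ≡ 125
16^5 = 16^4·16^1 ≡ 52
16^10 = 16^8·16^2 ≡ 84
16^13 = 16^8·16^4·16^1 ≡ 58
16^26 = 16^16·16^8·16^2 ≡ 89
16^65 = 16^64·16^1 ≡ 1  ← first divisor giving 1
The order is 65.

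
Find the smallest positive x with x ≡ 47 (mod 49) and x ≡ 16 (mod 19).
586

Using Chinese Remainder Theorem:
M = 49 × 19 = 931
M1 = 19, M2 = 49
y1 = 19^(-1) mod 49 = 31
y2 = 49^(-1) mod 19 = 7
x = (47×19×31 + 16×49×7) mod 931 = 586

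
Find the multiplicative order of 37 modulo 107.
53

107 is prime, so ord(37) divides φ(107) = 106.
Divisors of 106: 1, 2, 53, 106.
Repeated squaring: 37^1 ≡ 37, 37^2 ≡ 85, 37^4 ≡ 56, 37^8 ≡ 33, 37^16 ≡ 19, 37^32 ≡ 40, 37^64 ≡ 102 (mod 107).
Test 37^d mod 107 for each divisor d in increasing order:
37^1 ≡ 37
37^2 ≡ 85
37^53 = 37^32·37^16·37^4·37^1 ≡ 1  ← first divisor giving 1
The order is 53.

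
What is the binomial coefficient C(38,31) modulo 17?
0

Using Lucas' theorem:
Write n=38 and k=31 in base 17:
n in base 17: [2, 4]
k in base 17: [1, 14]
C(38,31) mod 17 = ∏ C(n_i, k_i) mod 17
Digit binomials (mod 17): C(2,1) = 2; C(4,14) = 0 (k_i > n_i)
Product: 2 × 0 = 0 ≡ 0 (mod 17)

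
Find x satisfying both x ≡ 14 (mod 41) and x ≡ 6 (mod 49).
55

Using Chinese Remainder Theorem:
M = 41 × 49 = 2009
M1 = 49, M2 = 41
y1 = 49^(-1) mod 41 = 36
y2 = 41^(-1) mod 49 = 6
x = (14×49×36 + 6×41×6) mod 2009 = 55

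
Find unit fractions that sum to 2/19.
1/10 + 1/190

Greedy algorithm:
2/19: ceiling(19/2) = 10, use 1/10
1/190: ceiling(190/1) = 190, use 1/190
Result: 2/19 = 1/10 + 1/190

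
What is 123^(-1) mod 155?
92

gcd(123, 155) = 1, so the inverse exists.
Extended Euclidean algorithm on (155, 123):
155 = 1 × 123 + 32  ⟹  32 = (1)·155 + (-1)·123
123 = 3 × 32 + 27  ⟹  27 = (-3)·155 + (4)·123
32 = 1 × 27 + 5  ⟹  5 = (4)·155 + (-5)·123
27 = 5 × 5 + 2  ⟹  2 = (-23)·155 + (29)·123
5 = 2 × 2 + 1  ⟹  1 = (50)·155 + (-63)·123
So (-63)·123 ≡ 1 (mod 155), i.e. 123^(-1) ≡ -63 ≡ 92 (mod 155).
Check: 123 × 92 = 11316 ≡ 1 (mod 155)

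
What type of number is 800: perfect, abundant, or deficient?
abundant

Proper divisors of 800: sum = 1 + 2 + 4 + 5 + 8 + 10 + 16 + 20 + ... + 100 + 160 + 200 + 400 (17 divisors) = 1153
Since 1153 > 800, 800 is abundant.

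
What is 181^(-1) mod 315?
181

gcd(181, 315) = 1, so the inverse exists.
Extended Euclidean algorithm on (315, 181):
315 = 1 × 181 + 134  ⟹  134 = (1)·315 + (-1)·181
181 = 1 × 134 + 47  ⟹  47 = (-1)·315 + (2)·181
134 = 2 × 47 + 40  ⟹  40 = (3)·315 + (-5)·181
47 = 1 × 40 + 7  ⟹  7 = (-4)·315 + (7)·181
40 = 5 × 7 + 5  ⟹  5 = (23)·315 + (-40)·181
7 = 1 × 5 + 2  ⟹  2 = (-27)·315 + (47)·181
5 = 2 × 2 + 1  ⟹  1 = (77)·315 + (-134)·181
So (-134)·181 ≡ 1 (mod 315), i.e. 181^(-1) ≡ -134 ≡ 181 (mod 315).
Check: 181 × 181 = 32761 ≡ 1 (mod 315)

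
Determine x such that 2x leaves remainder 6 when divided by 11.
x ≡ 3 (mod 11)

gcd(2, 11) = 1, which divides 6, so solutions exist.
Find 2^(-1) mod 11 by the extended Euclidean algorithm:
11 = 5 × 2 + 1  ⟹  1 = (1)·11 + (-5)·2
So (-5)·2 ≡ 1 (mod 11), i.e. 2^(-1) ≡ -5 ≡ 6 (mod 11).
x ≡ 6 × 6 = 36 ≡ 3 (mod 11).
Check: 2 × 3 = 6 ≡ 6 (mod 11).
Unique solution: x ≡ 3 (mod 11)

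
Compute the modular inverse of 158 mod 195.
137

gcd(158, 195) = 1, so the inverse exists.
Extended Euclidean algorithm on (195, 158):
195 = 1 × 158 + 37  ⟹  37 = (1)·195 + (-1)·158
158 = 4 × 37 + 10  ⟹  10 = (-4)·195 + (5)·158
37 = 3 × 10 + 7  ⟹  7 = (13)·195 + (-16)·158
10 = 1 × 7 + 3  ⟹  3 = (-17)·195 + (21)·158
7 = 2 × 3 + 1  ⟹  1 = (47)·195 + (-58)·158
So (-58)·158 ≡ 1 (mod 195), i.e. 158^(-1) ≡ -58 ≡ 137 (mod 195).
Check: 158 × 137 = 21646 ≡ 1 (mod 195)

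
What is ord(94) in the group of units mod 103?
34

103 is prime, so ord(94) divides φ(103) = 102.
Divisors of 102: 1, 2, 3, 6, 17, 34, 51, 102.
Repeated squaring: 94^1 ≡ 94, 94^2 ≡ 81, 94^4 ≡ 72, 94^8 ≡ 34, 94^16 ≡ 23, 94^32 ≡ 14, 94^64 ≡ 93 (mod 103).
Test 94^d mod 103 for each divisor d in increasing order:
94^1 ≡ 94
94^2 ≡ 81
94^3 = 94^2·94^1 ≡ 95
94^6 = 94^4·94^2 ≡ 64
94^17 = 94^16·94^1 ≡ 102
94^34 = 94^32·94^2 ≡ 1  ← first divisor giving 1
The order is 34.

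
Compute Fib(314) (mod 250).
27

Matrix identity: Q^n = [[F_(n+1), F_n], [F_n, F_(n-1)]] with Q = [[1,1],[1,0]].
n = 314 = 100111010₂. Square-and-multiply, entries mod 250:
Q^1 = [[1,1],[1,0]]
Q^2 = (Q^1)² = [[2,1],[1,1]]
Q^4 = (Q^2)² = [[5,3],[3,2]]
Q^9 = (Q^4)²·Q = [[55,34],[34,21]]
Q^19 = (Q^9)²·Q = [[15,181],[181,84]]
Q^39 = (Q^19)²·Q = [[155,236],[236,169]]
Q^78 = (Q^39)² = [[221,214],[214,7]]
Q^157 = (Q^78)²·Q = [[179,137],[137,42]]
Q^314 = (Q^157)² = [[60,27],[27,33]]
F_314 mod 250 = Q^314[0][1] = 27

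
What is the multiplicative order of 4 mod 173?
86

173 is prime, so ord(4) divides φ(173) = 172.
Divisors of 172: 1, 2, 4, 43, 86, 172.
Repeated squaring: 4^1 ≡ 4, 4^2 ≡ 16, 4^4 ≡ 83, 4^8 ≡ 142, 4^16 ≡ 96, 4^32 ≡ 47, 4^64 ≡ 133, 4^128 ≡ 43 (mod 173).
Test 4^d mod 173 for each divisor d in increasing order:
4^1 ≡ 4
4^2 ≡ 16
4^4 ≡ 83
4^43 = 4^32·4^8·4^2·4^1 ≡ 172
4^86 = 4^64·4^16·4^4·4^2 ≡ 1  ← first divisor giving 1
The order is 86.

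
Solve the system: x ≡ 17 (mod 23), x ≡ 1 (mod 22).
155

Using Chinese Remainder Theorem:
M = 23 × 22 = 506
M1 = 22, M2 = 23
y1 = 22^(-1) mod 23 = 22
y2 = 23^(-1) mod 22 = 1
x = (17×22×22 + 1×23×1) mod 506 = 155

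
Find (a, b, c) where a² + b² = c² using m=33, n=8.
(1025, 528, 1153)

Euclid's formula: a = m² - n², b = 2mn, c = m² + n²
m = 33, n = 8
a = 33² - 8² = 1089 - 64 = 1025
b = 2 × 33 × 8 = 528
c = 33² + 8² = 1089 + 64 = 1153
Verification: 1025² + 528² = 1050625 + 278784 = 1329409 = 1153² ✓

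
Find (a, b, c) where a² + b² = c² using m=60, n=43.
(1751, 5160, 5449)

Euclid's formula: a = m² - n², b = 2mn, c = m² + n²
m = 60, n = 43
a = 60² - 43² = 3600 - 1849 = 1751
b = 2 × 60 × 43 = 5160
c = 60² + 43² = 3600 + 1849 = 5449
Verification: 1751² + 5160² = 3066001 + 26625600 = 29691601 = 5449² ✓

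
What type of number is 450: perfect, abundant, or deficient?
abundant

Proper divisors of 450: sum = 1 + 2 + 3 + 5 + 6 + 9 + 10 + 15 + ... + 75 + 90 + 150 + 225 (17 divisors) = 759
Since 759 > 450, 450 is abundant.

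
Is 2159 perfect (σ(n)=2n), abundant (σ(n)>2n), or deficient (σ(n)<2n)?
deficient

Proper divisors of 2159: sum = 1 + 17 + 127 = 145
Since 145 < 2159, 2159 is deficient.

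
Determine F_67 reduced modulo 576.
437

Matrix identity: Q^n = [[F_(n+1), F_n], [F_n, F_(n-1)]] with Q = [[1,1],[1,0]].
n = 67 = 1000011₂. Square-and-multiply, entries mod 576:
Q^1 = [[1,1],[1,0]]
Q^2 = (Q^1)² = [[2,1],[1,1]]
Q^4 = (Q^2)² = [[5,3],[3,2]]
Q^8 = (Q^4)² = [[34,21],[21,13]]
Q^16 = (Q^8)² = [[445,411],[411,34]]
Q^33 = (Q^16)²·Q = [[487,34],[34,453]]
Q^67 = (Q^33)²·Q = [[141,437],[437,280]]
F_67 mod 576 = Q^67[0][1] = 437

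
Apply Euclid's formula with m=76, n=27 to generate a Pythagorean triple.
(5047, 4104, 6505)

Euclid's formula: a = m² - n², b = 2mn, c = m² + n²
m = 76, n = 27
a = 76² - 27² = 5776 - 729 = 5047
b = 2 × 76 × 27 = 4104
c = 76² + 27² = 5776 + 729 = 6505
Verification: 5047² + 4104² = 25472209 + 16842816 = 42315025 = 6505² ✓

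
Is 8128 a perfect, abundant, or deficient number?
perfect

Proper divisors of 8128: sum = 1 + 2 + 4 + 8 + 16 + 32 + 64 + 127 + 254 + 508 + 1016 + 2032 + 4064 = 8128
Since 8128 = 8128, 8128 is perfect.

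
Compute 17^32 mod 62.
41

Repeated squaring. Binary of 32 = 100000.
17^1 ≡ 17 (mod 62); 17^2 ≡ 41 (mod 62); 17^4 ≡ 7 (mod 62); 17^8 ≡ 49 (mod 62); 17^16 ≡ 45 (mod 62); 17^32 ≡ 41 (mod 62)
17^32 = 17^32 ≡ 41 (mod 62)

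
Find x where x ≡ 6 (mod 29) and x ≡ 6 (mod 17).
6

Using Chinese Remainder Theorem:
M = 29 × 17 = 493
M1 = 17, M2 = 29
y1 = 17^(-1) mod 29 = 12
y2 = 29^(-1) mod 17 = 10
x = (6×17×12 + 6×29×10) mod 493 = 6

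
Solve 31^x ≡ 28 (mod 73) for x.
11

Baby-step giant-step with step n = ⌈√73⌉ = 9.
Baby steps 31^j mod 73 (j:value) for j=0..8: 0:1, 1:31, 2:12, 3:7, 4:71, 5:11, 6:49, 7:59, 8:4.
Giant-step multiplier: 31^(-9) ≡ 31^(72-9) = 31^63 ≡ 63 (mod 73).
Giant steps γ_i = 28·63^i mod 73: γ_0=28, γ_1=12 (in table at j=2).
x = i·n + j = 1·9 + 2 = 11.
Check: 31^11 ≡ 28 (mod 73).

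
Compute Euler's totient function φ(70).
24

70 = 2 × 5 × 7
φ(n) = n × ∏(1 - 1/p) for each prime p dividing n
φ(70) = 70 × (1 - 1/2) × (1 - 1/5) × (1 - 1/7) = 24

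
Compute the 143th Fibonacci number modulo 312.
145

Matrix identity: Q^n = [[F_(n+1), F_n], [F_n, F_(n-1)]] with Q = [[1,1],[1,0]].
n = 143 = 10001111₂. Square-and-multiply, entries mod 312:
Q^1 = [[1,1],[1,0]]
Q^2 = (Q^1)² = [[2,1],[1,1]]
Q^4 = (Q^2)² = [[5,3],[3,2]]
Q^8 = (Q^4)² = [[34,21],[21,13]]
Q^17 = (Q^8)²·Q = [[88,37],[37,51]]
Q^35 = (Q^17)²·Q = [[216,65],[65,151]]
Q^71 = (Q^35)²·Q = [[168,25],[25,143]]
Q^143 = (Q^71)²·Q = [[120,145],[145,287]]
F_143 mod 312 = Q^143[0][1] = 145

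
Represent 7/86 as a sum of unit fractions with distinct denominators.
1/13 + 1/224 + 1/125216

Greedy algorithm:
7/86: ceiling(86/7) = 13, use 1/13
5/1118: ceiling(1118/5) = 224, use 1/224
1/125216: ceiling(125216/1) = 125216, use 1/125216
Result: 7/86 = 1/13 + 1/224 + 1/125216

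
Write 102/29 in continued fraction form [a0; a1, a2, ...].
[3; 1, 1, 14]

Euclidean algorithm steps:
102 = 3 × 29 + 15
29 = 1 × 15 + 14
15 = 1 × 14 + 1
14 = 14 × 1 + 0
Continued fraction: [3; 1, 1, 14]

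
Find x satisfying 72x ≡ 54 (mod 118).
x ≡ 45 (mod 59)

gcd(72, 118) = 2, which divides 54, so solutions exist.
Divide through by 2: 36x ≡ 27 (mod 59).
Find 36^(-1) mod 59 by the extended Euclidean algorithm:
59 = 1 × 36 + 23  ⟹  23 = (1)·59 + (-1)·36
36 = 1 × 23 + 13  ⟹  13 = (-1)·59 + (2)·36
23 = 1 × 13 + 10  ⟹  10 = (2)·59 + (-3)·36
13 = 1 × 10 + 3  ⟹  3 = (-3)·59 + (5)·36
10 = 3 × 3 + 1  ⟹  1 = (11)·59 + (-18)·36
So (-18)·36 ≡ 1 (mod 59), i.e. 36^(-1) ≡ -18 ≡ 41 (mod 59).
x ≡ 41 × 27 = 1107 ≡ 45 (mod 59).
Check: 72 × 45 = 3240 ≡ 54 (mod 118).
x ≡ 45 (mod 59), giving 2 solutions mod 118.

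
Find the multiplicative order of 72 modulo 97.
48

97 is prime, so ord(72) divides φ(97) = 96.
Divisors of 96: 1, 2, 3, 4, 6, 8, 12, 16, 24, 32, 48, 96.
Repeated squaring: 72^1 ≡ 72, 72^2 ≡ 43, 72^4 ≡ 6, 72^8 ≡ 36, 72^16 ≡ 35, 72^32 ≡ 61, 72^64 ≡ 35 (mod 97).
Test 72^d mod 97 for each divisor d in increasing order:
72^1 ≡ 72
72^2 ≡ 43
72^3 = 72^2·72^1 ≡ 89
72^4 ≡ 6
72^6 = 72^4·72^2 ≡ 64
72^8 ≡ 36
72^12 = 72^8·72^4 ≡ 22
72^16 ≡ 35
72^24 = 72^16·72^8 ≡ 96
72^32 ≡ 61
72^48 = 72^32·72^16 ≡ 1  ← first divisor giving 1
The order is 48.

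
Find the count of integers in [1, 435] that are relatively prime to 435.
224

435 = 3 × 5 × 29
φ(n) = n × ∏(1 - 1/p) for each prime p dividing n
φ(435) = 435 × (1 - 1/3) × (1 - 1/5) × (1 - 1/29) = 224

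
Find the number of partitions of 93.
82010177

p(n) counts ways to write n as a sum of positive integers (order ignored).
Euler's pentagonal recurrence: p(k) = p(k-1) + p(k-2) - p(k-5) - p(k-7) + p(k-12) + p(k-15) - ... (offsets j(3j∓1)/2, signs ++--, p(0)=1, p(<0)=0).
DP table for k = 0..92: p(0)=1, p(1)=1, p(2)=2, p(3)=3, p(4)=5, p(5)=7, p(6)=11, p(7)=15, p(8)=22, p(9)=30, p(10)=42, p(11)=56, p(12)=77, p(13)=101, p(14)=135, p(15)=176, p(16)=231, p(17)=297, p(18)=385, p(19)=490, p(20)=627, p(21)=792, p(22)=1002, p(23)=1255, p(24)=1575, p(25)=1958, p(26)=2436, p(27)=3010, p(28)=3718, p(29)=4565, p(30)=5604, p(31)=6842, p(32)=8349, p(33)=10143, p(34)=12310, p(35)=14883, p(36)=17977, p(37)=21637, p(38)=26015, p(39)=31185, p(40)=37338, p(41)=44583, p(42)=53174, p(43)=63261, p(44)=75175, p(45)=89134, p(46)=105558, p(47)=124754, p(48)=147273, p(49)=173525, p(50)=204226, p(51)=239943, p(52)=281589, p(53)=329931, p(54)=386155, p(55)=451276, p(56)=526823, p(57)=614154, p(58)=715220, p(59)=831820, p(60)=966467, p(61)=1121505, p(62)=1300156, p(63)=1505499, p(64)=1741630, p(65)=2012558, p(66)=2323520, p(67)=2679689, p(68)=3087735, p(69)=3554345, p(70)=4087968, p(71)=4697205, p(72)=5392783, p(73)=6185689, p(74)=7089500, p(75)=8118264, p(76)=9289091, p(77)=10619863, p(78)=12132164, p(79)=13848650, p(80)=15796476, p(81)=18004327, p(82)=20506255, p(83)=23338469, p(84)=26543660, p(85)=30167357, p(86)=34262962, p(87)=38887673, p(88)=44108109, p(89)=49995925, p(90)=56634173, p(91)=64112359, p(92)=72533807.
Final step: p(93) = p(92) + p(91) - p(88) - p(86) + p(81) + p(78) - p(71) - p(67) + p(58) + p(53) - p(42) - p(36) + p(23) + p(16) - p(1)
= 72533807 + 64112359 - 44108109 - 34262962 + 18004327 + 12132164 - 4697205 - 2679689 + 715220 + 329931 - 53174 - 17977 + 1255 + 231 - 1
= 82010177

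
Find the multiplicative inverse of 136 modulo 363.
355

gcd(136, 363) = 1, so the inverse exists.
Extended Euclidean algorithm on (363, 136):
363 = 2 × 136 + 91  ⟹  91 = (1)·363 + (-2)·136
136 = 1 × 91 + 45  ⟹  45 = (-1)·363 + (3)·136
91 = 2 × 45 + 1  ⟹  1 = (3)·363 + (-8)·136
So (-8)·136 ≡ 1 (mod 363), i.e. 136^(-1) ≡ -8 ≡ 355 (mod 363).
Check: 136 × 355 = 48280 ≡ 1 (mod 363)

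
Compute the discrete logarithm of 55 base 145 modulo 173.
162

Baby-step giant-step with step n = ⌈√173⌉ = 14.
Baby steps 145^j mod 173 (j:value) for j=0..13: 0:1, 1:145, 2:92, 3:19, 4:160, 5:18, 6:15, 7:99, 8:169, 9:112, 10:151, 11:97, 12:52, 13:101.
Giant-step multiplier: 145^(-14) ≡ 145^(172-14) = 145^158 ≡ 49 (mod 173).
Giant steps γ_i = 55·49^i mod 173: γ_0=55, γ_1=100, γ_2=56, γ_3=149, γ_4=35, γ_5=158, γ_6=130, γ_7=142, γ_8=38, γ_9=132, γ_10=67, γ_11=169 (in table at j=8).
x = i·n + j = 11·14 + 8 = 162.
Check: 145^162 ≡ 55 (mod 173).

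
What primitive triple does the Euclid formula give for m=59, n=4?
(3465, 472, 3497)

Euclid's formula: a = m² - n², b = 2mn, c = m² + n²
m = 59, n = 4
a = 59² - 4² = 3481 - 16 = 3465
b = 2 × 59 × 4 = 472
c = 59² + 4² = 3481 + 16 = 3497
Verification: 3465² + 472² = 12006225 + 222784 = 12229009 = 3497² ✓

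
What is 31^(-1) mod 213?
55

gcd(31, 213) = 1, so the inverse exists.
Extended Euclidean algorithm on (213, 31):
213 = 6 × 31 + 27  ⟹  27 = (1)·213 + (-6)·31
31 = 1 × 27 + 4  ⟹  4 = (-1)·213 + (7)·31
27 = 6 × 4 + 3  ⟹  3 = (7)·213 + (-48)·31
4 = 1 × 3 + 1  ⟹  1 = (-8)·213 + (55)·31
So (55)·31 ≡ 1 (mod 213), i.e. 31^(-1) ≡ 55 (mod 213).
Check: 31 × 55 = 1705 ≡ 1 (mod 213)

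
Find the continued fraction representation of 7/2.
[3; 2]

Euclidean algorithm steps:
7 = 3 × 2 + 1
2 = 2 × 1 + 0
Continued fraction: [3; 2]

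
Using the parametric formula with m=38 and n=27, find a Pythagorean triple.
(715, 2052, 2173)

Euclid's formula: a = m² - n², b = 2mn, c = m² + n²
m = 38, n = 27
a = 38² - 27² = 1444 - 729 = 715
b = 2 × 38 × 27 = 2052
c = 38² + 27² = 1444 + 729 = 2173
Verification: 715² + 2052² = 511225 + 4210704 = 4721929 = 2173² ✓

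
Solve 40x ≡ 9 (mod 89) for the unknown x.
x ≡ 87 (mod 89)

gcd(40, 89) = 1, which divides 9, so solutions exist.
Find 40^(-1) mod 89 by the extended Euclidean algorithm:
89 = 2 × 40 + 9  ⟹  9 = (1)·89 + (-2)·40
40 = 4 × 9 + 4  ⟹  4 = (-4)·89 + (9)·40
9 = 2 × 4 + 1  ⟹  1 = (9)·89 + (-20)·40
So (-20)·40 ≡ 1 (mod 89), i.e. 40^(-1) ≡ -20 ≡ 69 (mod 89).
x ≡ 69 × 9 = 621 ≡ 87 (mod 89).
Check: 40 × 87 = 3480 ≡ 9 (mod 89).
Unique solution: x ≡ 87 (mod 89)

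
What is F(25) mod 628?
293

Matrix identity: Q^n = [[F_(n+1), F_n], [F_n, F_(n-1)]] with Q = [[1,1],[1,0]].
n = 25 = 11001₂. Square-and-multiply, entries mod 628:
Q^1 = [[1,1],[1,0]]
Q^3 = (Q^1)²·Q = [[3,2],[2,1]]
Q^6 = (Q^3)² = [[13,8],[8,5]]
Q^12 = (Q^6)² = [[233,144],[144,89]]
Q^25 = (Q^12)²·Q = [[189,293],[293,524]]
F_25 mod 628 = Q^25[0][1] = 293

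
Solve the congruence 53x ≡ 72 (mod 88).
x ≡ 8 (mod 88)

gcd(53, 88) = 1, which divides 72, so solutions exist.
Find 53^(-1) mod 88 by the extended Euclidean algorithm:
88 = 1 × 53 + 35  ⟹  35 = (1)·88 + (-1)·53
53 = 1 × 35 + 18  ⟹  18 = (-1)·88 + (2)·53
35 = 1 × 18 + 17  ⟹  17 = (2)·88 + (-3)·53
18 = 1 × 17 + 1  ⟹  1 = (-3)·88 + (5)·53
So (5)·53 ≡ 1 (mod 88), i.e. 53^(-1) ≡ 5 (mod 88).
x ≡ 5 × 72 = 360 ≡ 8 (mod 88).
Check: 53 × 8 = 424 ≡ 72 (mod 88).
Unique solution: x ≡ 8 (mod 88)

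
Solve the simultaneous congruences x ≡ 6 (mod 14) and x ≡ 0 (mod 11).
132

Using Chinese Remainder Theorem:
M = 14 × 11 = 154
M1 = 11, M2 = 14
y1 = 11^(-1) mod 14 = 9
y2 = 14^(-1) mod 11 = 4
x = (6×11×9 + 0×14×4) mod 154 = 132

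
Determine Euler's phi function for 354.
116

354 = 2 × 3 × 59
φ(n) = n × ∏(1 - 1/p) for each prime p dividing n
φ(354) = 354 × (1 - 1/2) × (1 - 1/3) × (1 - 1/59) = 116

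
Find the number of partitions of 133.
7346629512

p(n) counts ways to write n as a sum of positive integers (order ignored).
Euler's pentagonal recurrence: p(k) = p(k-1) + p(k-2) - p(k-5) - p(k-7) + p(k-12) + p(k-15) - ... (offsets j(3j∓1)/2, signs ++--, p(0)=1, p(<0)=0).
DP table for k = 0..132: p(0)=1, p(1)=1, p(2)=2, p(3)=3, p(4)=5, p(5)=7, p(6)=11, p(7)=15, p(8)=22, p(9)=30, p(10)=42, p(11)=56, p(12)=77, p(13)=101, p(14)=135, p(15)=176, p(16)=231, p(17)=297, p(18)=385, p(19)=490, p(20)=627, p(21)=792, p(22)=1002, p(23)=1255, p(24)=1575, p(25)=1958, p(26)=2436, p(27)=3010, p(28)=3718, p(29)=4565, p(30)=5604, p(31)=6842, p(32)=8349, p(33)=10143, p(34)=12310, p(35)=14883, p(36)=17977, p(37)=21637, p(38)=26015, p(39)=31185, p(40)=37338, p(41)=44583, p(42)=53174, p(43)=63261, p(44)=75175, p(45)=89134, p(46)=105558, p(47)=124754, p(48)=147273, p(49)=173525, p(50)=204226, p(51)=239943, p(52)=281589, p(53)=329931, p(54)=386155, p(55)=451276, p(56)=526823, p(57)=614154, p(58)=715220, p(59)=831820, p(60)=966467, p(61)=1121505, p(62)=1300156, p(63)=1505499, p(64)=1741630, p(65)=2012558, p(66)=2323520, p(67)=2679689, p(68)=3087735, p(69)=3554345, p(70)=4087968, p(71)=4697205, p(72)=5392783, p(73)=6185689, p(74)=7089500, p(75)=8118264, p(76)=9289091, p(77)=10619863, p(78)=12132164, p(79)=13848650, p(80)=15796476, p(81)=18004327, p(82)=20506255, p(83)=23338469, p(84)=26543660, p(85)=30167357, p(86)=34262962, p(87)=38887673, p(88)=44108109, p(89)=49995925, p(90)=56634173, p(91)=64112359, p(92)=72533807, p(93)=82010177, p(94)=92669720, p(95)=104651419, p(96)=118114304, p(97)=133230930, p(98)=150198136, p(99)=169229875, p(100)=190569292, p(101)=214481126, p(102)=241265379, p(103)=271248950, p(104)=304801365, p(105)=342325709, p(106)=384276336, p(107)=431149389, p(108)=483502844, p(109)=541946240, p(110)=607163746, p(111)=679903203, p(112)=761002156, p(113)=851376628, p(114)=952050665, p(115)=1064144451, p(116)=1188908248, p(117)=1327710076, p(118)=1482074143, p(119)=1653668665, p(120)=1844349560, p(121)=2056148051, p(122)=2291320912, p(123)=2552338241, p(124)=2841940500, p(125)=3163127352, p(126)=3519222692, p(127)=3913864295, p(128)=4351078600, p(129)=4835271870, p(130)=5371315400, p(131)=5964539504, p(132)=6620830889.
Final step: p(133) = p(132) + p(131) - p(128) - p(126) + p(121) + p(118) - p(111) - p(107) + p(98) + p(93) - p(82) - p(76) + p(63) + p(56) - p(41) - p(33) + p(16) + p(7)
= 6620830889 + 5964539504 - 4351078600 - 3519222692 + 2056148051 + 1482074143 - 679903203 - 431149389 + 150198136 + 82010177 - 20506255 - 9289091 + 1505499 + 526823 - 44583 - 10143 + 231 + 15
= 7346629512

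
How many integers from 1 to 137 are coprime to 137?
136

137 = 137
φ(n) = n × ∏(1 - 1/p) for each prime p dividing n
φ(137) = 137 × (1 - 1/137) = 136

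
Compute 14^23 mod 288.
128

Repeated squaring. Binary of 23 = 10111.
14^1 ≡ 14 (mod 288); 14^2 ≡ 196 (mod 288); 14^4 ≡ 112 (mod 288); 14^8 ≡ 160 (mod 288); 14^16 ≡ 256 (mod 288)
14^23 = 14^1 × 14^2 × 14^4 × 14^16 ≡ 128 (mod 288)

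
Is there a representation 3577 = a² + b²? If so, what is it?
21² + 56² (a=21, b=56)

Factorization: 3577 = 7^2 × 73
By Fermat: n is sum of two squares iff every prime p ≡ 3 (mod 4) appears to even power.
All primes ≡ 3 (mod 4) appear to even power.
Search a = 0, 1, 2, … for 3577 - a² a perfect square: first hit at a = 21: 3577 - 441 = 3136 = 56².
3577 = 21² + 56² = 441 + 3136 ✓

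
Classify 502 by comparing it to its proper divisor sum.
deficient

Proper divisors of 502: sum = 1 + 2 + 251 = 254
Since 254 < 502, 502 is deficient.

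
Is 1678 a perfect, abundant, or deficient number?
deficient

Proper divisors of 1678: sum = 1 + 2 + 839 = 842
Since 842 < 1678, 1678 is deficient.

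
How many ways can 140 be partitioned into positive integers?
15065878135

p(n) counts ways to write n as a sum of positive integers (order ignored).
Euler's pentagonal recurrence: p(k) = p(k-1) + p(k-2) - p(k-5) - p(k-7) + p(k-12) + p(k-15) - ... (offsets j(3j∓1)/2, signs ++--, p(0)=1, p(<0)=0).
DP table for k = 0..139: p(0)=1, p(1)=1, p(2)=2, p(3)=3, p(4)=5, p(5)=7, p(6)=11, p(7)=15, p(8)=22, p(9)=30, p(10)=42, p(11)=56, p(12)=77, p(13)=101, p(14)=135, p(15)=176, p(16)=231, p(17)=297, p(18)=385, p(19)=490, p(20)=627, p(21)=792, p(22)=1002, p(23)=1255, p(24)=1575, p(25)=1958, p(26)=2436, p(27)=3010, p(28)=3718, p(29)=4565, p(30)=5604, p(31)=6842, p(32)=8349, p(33)=10143, p(34)=12310, p(35)=14883, p(36)=17977, p(37)=21637, p(38)=26015, p(39)=31185, p(40)=37338, p(41)=44583, p(42)=53174, p(43)=63261, p(44)=75175, p(45)=89134, p(46)=105558, p(47)=124754, p(48)=147273, p(49)=173525, p(50)=204226, p(51)=239943, p(52)=281589, p(53)=329931, p(54)=386155, p(55)=451276, p(56)=526823, p(57)=614154, p(58)=715220, p(59)=831820, p(60)=966467, p(61)=1121505, p(62)=1300156, p(63)=1505499, p(64)=1741630, p(65)=2012558, p(66)=2323520, p(67)=2679689, p(68)=3087735, p(69)=3554345, p(70)=4087968, p(71)=4697205, p(72)=5392783, p(73)=6185689, p(74)=7089500, p(75)=8118264, p(76)=9289091, p(77)=10619863, p(78)=12132164, p(79)=13848650, p(80)=15796476, p(81)=18004327, p(82)=20506255, p(83)=23338469, p(84)=26543660, p(85)=30167357, p(86)=34262962, p(87)=38887673, p(88)=44108109, p(89)=49995925, p(90)=56634173, p(91)=64112359, p(92)=72533807, p(93)=82010177, p(94)=92669720, p(95)=104651419, p(96)=118114304, p(97)=133230930, p(98)=150198136, p(99)=169229875, p(100)=190569292, p(101)=214481126, p(102)=241265379, p(103)=271248950, p(104)=304801365, p(105)=342325709, p(106)=384276336, p(107)=431149389, p(108)=483502844, p(109)=541946240, p(110)=607163746, p(111)=679903203, p(112)=761002156, p(113)=851376628, p(114)=952050665, p(115)=1064144451, p(116)=1188908248, p(117)=1327710076, p(118)=1482074143, p(119)=1653668665, p(120)=1844349560, p(121)=2056148051, p(122)=2291320912, p(123)=2552338241, p(124)=2841940500, p(125)=3163127352, p(126)=3519222692, p(127)=3913864295, p(128)=4351078600, p(129)=4835271870, p(130)=5371315400, p(131)=5964539504, p(132)=6620830889, p(133)=7346629512, p(134)=8149040695, p(135)=9035836076, p(136)=10015581680, p(137)=11097645016, p(138)=12292341831, p(139)=13610949895.
Final step: p(140) = p(139) + p(138) - p(135) - p(133) + p(128) + p(125) - p(118) - p(114) + p(105) + p(100) - p(89) - p(83) + p(70) + p(63) - p(48) - p(40) + p(23) + p(14)
= 13610949895 + 12292341831 - 9035836076 - 7346629512 + 4351078600 + 3163127352 - 1482074143 - 952050665 + 342325709 + 190569292 - 49995925 - 23338469 + 4087968 + 1505499 - 147273 - 37338 + 1255 + 135
= 15065878135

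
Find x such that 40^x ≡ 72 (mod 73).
36

Baby-step giant-step with step n = ⌈√73⌉ = 9.
Baby steps 40^j mod 73 (j:value) for j=0..8: 0:1, 1:40, 2:67, 3:52, 4:36, 5:53, 6:3, 7:47, 8:55.
Giant-step multiplier: 40^(-9) ≡ 40^(72-9) = 40^63 ≡ 22 (mod 73).
Giant steps γ_i = 72·22^i mod 73: γ_0=72, γ_1=51, γ_2=27, γ_3=10, γ_4=1 (in table at j=0).
x = i·n + j = 4·9 + 0 = 36.
Check: 40^36 ≡ 72 (mod 73).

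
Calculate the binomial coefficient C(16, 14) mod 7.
1

Using Lucas' theorem:
Write n=16 and k=14 in base 7:
n in base 7: [2, 2]
k in base 7: [2, 0]
C(16,14) mod 7 = ∏ C(n_i, k_i) mod 7
Digit binomials (mod 7): C(2,2) = 1; C(2,0) = 1
Product: 1 × 1 = 1 ≡ 1 (mod 7)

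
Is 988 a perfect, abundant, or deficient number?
deficient

Proper divisors of 988: sum = 1 + 2 + 4 + 13 + 19 + 26 + 38 + 52 + 76 + 247 + 494 = 972
Since 972 < 988, 988 is deficient.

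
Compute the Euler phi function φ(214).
106

214 = 2 × 107
φ(n) = n × ∏(1 - 1/p) for each prime p dividing n
φ(214) = 214 × (1 - 1/2) × (1 - 1/107) = 106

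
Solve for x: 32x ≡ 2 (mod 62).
x ≡ 2 (mod 31)

gcd(32, 62) = 2, which divides 2, so solutions exist.
Divide through by 2: 16x ≡ 1 (mod 31).
Find 16^(-1) mod 31 by the extended Euclidean algorithm:
31 = 1 × 16 + 15  ⟹  15 = (1)·31 + (-1)·16
16 = 1 × 15 + 1  ⟹  1 = (-1)·31 + (2)·16
So (2)·16 ≡ 1 (mod 31), i.e. 16^(-1) ≡ 2 (mod 31).
x ≡ 2 × 1 = 2 ≡ 2 (mod 31).
Check: 32 × 2 = 64 ≡ 2 (mod 62).
x ≡ 2 (mod 31), giving 2 solutions mod 62.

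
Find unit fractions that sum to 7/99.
1/15 + 1/248 + 1/122760

Greedy algorithm:
7/99: ceiling(99/7) = 15, use 1/15
2/495: ceiling(495/2) = 248, use 1/248
1/122760: ceiling(122760/1) = 122760, use 1/122760
Result: 7/99 = 1/15 + 1/248 + 1/122760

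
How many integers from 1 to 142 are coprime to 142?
70

142 = 2 × 71
φ(n) = n × ∏(1 - 1/p) for each prime p dividing n
φ(142) = 142 × (1 - 1/2) × (1 - 1/71) = 70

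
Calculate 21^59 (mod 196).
49

Repeated squaring. Binary of 59 = 111011.
21^1 ≡ 21 (mod 196); 21^2 ≡ 49 (mod 196); 21^4 ≡ 49 (mod 196); 21^8 ≡ 49 (mod 196); 21^16 ≡ 49 (mod 196); 21^32 ≡ 49 (mod 196)
21^59 = 21^1 × 21^2 × 21^8 × 21^16 × 21^32 ≡ 49 (mod 196)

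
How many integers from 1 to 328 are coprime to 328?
160

328 = 2^3 × 41
φ(n) = n × ∏(1 - 1/p) for each prime p dividing n
φ(328) = 328 × (1 - 1/2) × (1 - 1/41) = 160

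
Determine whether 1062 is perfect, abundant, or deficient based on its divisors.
abundant

Proper divisors of 1062: sum = 1 + 2 + 3 + 6 + 9 + 18 + 59 + 118 + 177 + 354 + 531 = 1278
Since 1278 > 1062, 1062 is abundant.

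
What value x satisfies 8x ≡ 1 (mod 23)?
3

gcd(8, 23) = 1, so the inverse exists.
Extended Euclidean algorithm on (23, 8):
23 = 2 × 8 + 7  ⟹  7 = (1)·23 + (-2)·8
8 = 1 × 7 + 1  ⟹  1 = (-1)·23 + (3)·8
So (3)·8 ≡ 1 (mod 23), i.e. 8^(-1) ≡ 3 (mod 23).
Check: 8 × 3 = 24 ≡ 1 (mod 23)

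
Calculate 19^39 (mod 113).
46

Repeated squaring. Binary of 39 = 100111.
19^1 ≡ 19 (mod 113); 19^2 ≡ 22 (mod 113); 19^4 ≡ 32 (mod 113); 19^8 ≡ 7 (mod 113); 19^16 ≡ 49 (mod 113); 19^32 ≡ 28 (mod 113)
19^39 = 19^1 × 19^2 × 19^4 × 19^32 ≡ 46 (mod 113)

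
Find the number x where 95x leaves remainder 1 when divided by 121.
107

gcd(95, 121) = 1, so the inverse exists.
Extended Euclidean algorithm on (121, 95):
121 = 1 × 95 + 26  ⟹  26 = (1)·121 + (-1)·95
95 = 3 × 26 + 17  ⟹  17 = (-3)·121 + (4)·95
26 = 1 × 17 + 9  ⟹  9 = (4)·121 + (-5)·95
17 = 1 × 9 + 8  ⟹  8 = (-7)·121 + (9)·95
9 = 1 × 8 + 1  ⟹  1 = (11)·121 + (-14)·95
So (-14)·95 ≡ 1 (mod 121), i.e. 95^(-1) ≡ -14 ≡ 107 (mod 121).
Check: 95 × 107 = 10165 ≡ 1 (mod 121)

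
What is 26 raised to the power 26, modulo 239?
165

Repeated squaring. Binary of 26 = 11010.
26^1 ≡ 26 (mod 239); 26^2 ≡ 198 (mod 239); 26^4 ≡ 8 (mod 239); 26^8 ≡ 64 (mod 239); 26^16 ≡ 33 (mod 239)
26^26 = 26^2 × 26^8 × 26^16 ≡ 165 (mod 239)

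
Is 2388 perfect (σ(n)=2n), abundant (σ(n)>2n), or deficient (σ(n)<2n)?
abundant

Proper divisors of 2388: sum = 1 + 2 + 3 + 4 + 6 + 12 + 199 + 398 + 597 + 796 + 1194 = 3212
Since 3212 > 2388, 2388 is abundant.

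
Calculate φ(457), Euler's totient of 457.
456

457 = 457
φ(n) = n × ∏(1 - 1/p) for each prime p dividing n
φ(457) = 457 × (1 - 1/457) = 456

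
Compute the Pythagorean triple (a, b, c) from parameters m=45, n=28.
(1241, 2520, 2809)

Euclid's formula: a = m² - n², b = 2mn, c = m² + n²
m = 45, n = 28
a = 45² - 28² = 2025 - 784 = 1241
b = 2 × 45 × 28 = 2520
c = 45² + 28² = 2025 + 784 = 2809
Verification: 1241² + 2520² = 1540081 + 6350400 = 7890481 = 2809² ✓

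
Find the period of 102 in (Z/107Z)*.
53

107 is prime, so ord(102) divides φ(107) = 106.
Divisors of 106: 1, 2, 53, 106.
Repeated squaring: 102^1 ≡ 102, 102^2 ≡ 25, 102^4 ≡ 90, 102^8 ≡ 75, 102^16 ≡ 61, 102^32 ≡ 83, 102^64 ≡ 41 (mod 107).
Test 102^d mod 107 for each divisor d in increasing order:
102^1 ≡ 102
102^2 ≡ 25
102^53 = 102^32·102^16·102^4·102^1 ≡ 1  ← first divisor giving 1
The order is 53.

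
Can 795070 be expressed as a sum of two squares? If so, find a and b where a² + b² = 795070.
Not possible

Factorization: 795070 = 2 × 5 × 43^3
By Fermat: n is sum of two squares iff every prime p ≡ 3 (mod 4) appears to even power.
Prime(s) ≡ 3 (mod 4) with odd exponent: [(43, 3)]
Therefore 795070 cannot be expressed as a² + b².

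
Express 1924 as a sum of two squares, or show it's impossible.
18² + 40² (a=18, b=40)

Factorization: 1924 = 2^2 × 13 × 37
By Fermat: n is sum of two squares iff every prime p ≡ 3 (mod 4) appears to even power.
All primes ≡ 3 (mod 4) appear to even power.
Search a = 0, 1, 2, … for 1924 - a² a perfect square: first hit at a = 18: 1924 - 324 = 1600 = 40².
1924 = 18² + 40² = 324 + 1600 ✓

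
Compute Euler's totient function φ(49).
42

49 = 7^2
φ(n) = n × ∏(1 - 1/p) for each prime p dividing n
φ(49) = 49 × (1 - 1/7) = 42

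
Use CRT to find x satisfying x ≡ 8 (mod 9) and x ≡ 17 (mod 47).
17

Using Chinese Remainder Theorem:
M = 9 × 47 = 423
M1 = 47, M2 = 9
y1 = 47^(-1) mod 9 = 5
y2 = 9^(-1) mod 47 = 21
x = (8×47×5 + 17×9×21) mod 423 = 17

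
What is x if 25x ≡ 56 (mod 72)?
x ≡ 8 (mod 72)

gcd(25, 72) = 1, which divides 56, so solutions exist.
Find 25^(-1) mod 72 by the extended Euclidean algorithm:
72 = 2 × 25 + 22  ⟹  22 = (1)·72 + (-2)·25
25 = 1 × 22 + 3  ⟹  3 = (-1)·72 + (3)·25
22 = 7 × 3 + 1  ⟹  1 = (8)·72 + (-23)·25
So (-23)·25 ≡ 1 (mod 72), i.e. 25^(-1) ≡ -23 ≡ 49 (mod 72).
x ≡ 49 × 56 = 2744 ≡ 8 (mod 72).
Check: 25 × 8 = 200 ≡ 56 (mod 72).
Unique solution: x ≡ 8 (mod 72)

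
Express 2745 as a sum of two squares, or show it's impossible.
12² + 51² (a=12, b=51)

Factorization: 2745 = 3^2 × 5 × 61
By Fermat: n is sum of two squares iff every prime p ≡ 3 (mod 4) appears to even power.
All primes ≡ 3 (mod 4) appear to even power.
Search a = 0, 1, 2, … for 2745 - a² a perfect square: first hit at a = 12: 2745 - 144 = 2601 = 51².
2745 = 12² + 51² = 144 + 2601 ✓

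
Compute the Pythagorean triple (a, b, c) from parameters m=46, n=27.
(1387, 2484, 2845)

Euclid's formula: a = m² - n², b = 2mn, c = m² + n²
m = 46, n = 27
a = 46² - 27² = 2116 - 729 = 1387
b = 2 × 46 × 27 = 2484
c = 46² + 27² = 2116 + 729 = 2845
Verification: 1387² + 2484² = 1923769 + 6170256 = 8094025 = 2845² ✓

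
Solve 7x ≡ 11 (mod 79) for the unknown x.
x ≡ 58 (mod 79)

gcd(7, 79) = 1, which divides 11, so solutions exist.
Find 7^(-1) mod 79 by the extended Euclidean algorithm:
79 = 11 × 7 + 2  ⟹  2 = (1)·79 + (-11)·7
7 = 3 × 2 + 1  ⟹  1 = (-3)·79 + (34)·7
So (34)·7 ≡ 1 (mod 79), i.e. 7^(-1) ≡ 34 (mod 79).
x ≡ 34 × 11 = 374 ≡ 58 (mod 79).
Check: 7 × 58 = 406 ≡ 11 (mod 79).
Unique solution: x ≡ 58 (mod 79)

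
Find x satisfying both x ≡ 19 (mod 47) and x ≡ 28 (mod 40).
348

Using Chinese Remainder Theorem:
M = 47 × 40 = 1880
M1 = 40, M2 = 47
y1 = 40^(-1) mod 47 = 20
y2 = 47^(-1) mod 40 = 23
x = (19×40×20 + 28×47×23) mod 1880 = 348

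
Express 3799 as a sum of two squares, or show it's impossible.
Not possible

Factorization: 3799 = 29 × 131
By Fermat: n is sum of two squares iff every prime p ≡ 3 (mod 4) appears to even power.
Prime(s) ≡ 3 (mod 4) with odd exponent: [(131, 1)]
Therefore 3799 cannot be expressed as a² + b².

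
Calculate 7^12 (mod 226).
143

Repeated squaring. Binary of 12 = 1100.
7^1 ≡ 7 (mod 226); 7^2 ≡ 49 (mod 226); 7^4 ≡ 141 (mod 226); 7^8 ≡ 219 (mod 226)
7^12 = 7^4 × 7^8 ≡ 143 (mod 226)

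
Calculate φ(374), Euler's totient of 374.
160

374 = 2 × 11 × 17
φ(n) = n × ∏(1 - 1/p) for each prime p dividing n
φ(374) = 374 × (1 - 1/2) × (1 - 1/11) × (1 - 1/17) = 160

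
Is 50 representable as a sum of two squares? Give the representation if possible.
1² + 7² (a=1, b=7)

Factorization: 50 = 2 × 5^2
By Fermat: n is sum of two squares iff every prime p ≡ 3 (mod 4) appears to even power.
All primes ≡ 3 (mod 4) appear to even power.
Search a = 0, 1, 2, … for 50 - a² a perfect square: first hit at a = 1: 50 - 1 = 49 = 7².
50 = 1² + 7² = 1 + 49 ✓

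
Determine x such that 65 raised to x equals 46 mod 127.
31

Baby-step giant-step with step n = ⌈√127⌉ = 12.
Baby steps 65^j mod 127 (j:value) for j=0..11: 0:1, 1:65, 2:34, 3:51, 4:13, 5:83, 6:61, 7:28, 8:42, 9:63, 10:31, 11:110.
Giant-step multiplier: 65^(-12) ≡ 65^(126-12) = 65^114 ≡ 117 (mod 127).
Giant steps γ_i = 46·117^i mod 127: γ_0=46, γ_1=48, γ_2=28 (in table at j=7).
x = i·n + j = 2·12 + 7 = 31.
Check: 65^31 ≡ 46 (mod 127).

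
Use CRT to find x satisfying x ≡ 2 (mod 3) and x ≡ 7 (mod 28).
35

Using Chinese Remainder Theorem:
M = 3 × 28 = 84
M1 = 28, M2 = 3
y1 = 28^(-1) mod 3 = 1
y2 = 3^(-1) mod 28 = 19
x = (2×28×1 + 7×3×19) mod 84 = 35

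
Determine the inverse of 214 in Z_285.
4

gcd(214, 285) = 1, so the inverse exists.
Extended Euclidean algorithm on (285, 214):
285 = 1 × 214 + 71  ⟹  71 = (1)·285 + (-1)·214
214 = 3 × 71 + 1  ⟹  1 = (-3)·285 + (4)·214
So (4)·214 ≡ 1 (mod 285), i.e. 214^(-1) ≡ 4 (mod 285).
Check: 214 × 4 = 856 ≡ 1 (mod 285)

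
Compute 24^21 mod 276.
24

Repeated squaring. Binary of 21 = 10101.
24^1 ≡ 24 (mod 276); 24^2 ≡ 24 (mod 276); 24^4 ≡ 24 (mod 276); 24^8 ≡ 24 (mod 276); 24^16 ≡ 24 (mod 276)
24^21 = 24^1 × 24^4 × 24^16 ≡ 24 (mod 276)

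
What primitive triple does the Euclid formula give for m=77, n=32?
(4905, 4928, 6953)

Euclid's formula: a = m² - n², b = 2mn, c = m² + n²
m = 77, n = 32
a = 77² - 32² = 5929 - 1024 = 4905
b = 2 × 77 × 32 = 4928
c = 77² + 32² = 5929 + 1024 = 6953
Verification: 4905² + 4928² = 24059025 + 24285184 = 48344209 = 6953² ✓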